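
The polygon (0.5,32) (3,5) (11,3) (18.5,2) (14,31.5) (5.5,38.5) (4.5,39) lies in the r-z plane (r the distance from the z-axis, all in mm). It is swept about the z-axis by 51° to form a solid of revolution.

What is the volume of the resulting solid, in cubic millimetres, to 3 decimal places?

Profile (r,z), 7 vertices: (0.5,32) (3,5) (11,3) (18.5,2) (14,31.5) (5.5,38.5) (4.5,39)
edge 0: (0.5,32)→(3,5)  cross = 0.5·5 − 3·32 = -93.5000; (r_i+r_j)·cross = 3.5·-93.5000 = -327.2500
edge 1: (3,5)→(11,3)  cross = 3·3 − 11·5 = -46.0000; (r_i+r_j)·cross = 14·-46.0000 = -644.0000
edge 2: (11,3)→(18.5,2)  cross = 11·2 − 18.5·3 = -33.5000; (r_i+r_j)·cross = 29.5·-33.5000 = -988.2500
edge 3: (18.5,2)→(14,31.5)  cross = 18.5·31.5 − 14·2 = 554.7500; (r_i+r_j)·cross = 32.5·554.7500 = 18029.3750
edge 4: (14,31.5)→(5.5,38.5)  cross = 14·38.5 − 5.5·31.5 = 365.7500; (r_i+r_j)·cross = 19.5·365.7500 = 7132.1250
edge 5: (5.5,38.5)→(4.5,39)  cross = 5.5·39 − 4.5·38.5 = 41.2500; (r_i+r_j)·cross = 10·41.2500 = 412.5000
edge 6: (4.5,39)→(0.5,32)  cross = 4.5·32 − 0.5·39 = 124.5000; (r_i+r_j)·cross = 5·124.5000 = 622.5000
Σcross = 913.2500 → A = |Σcross|/2 = 456.6250 mm²
Σ(r_i+r_j)·cross = 24237.0000 → first moment M = |Σ|/6 = 4039.5000
R_c = M/A = 4039.5000/456.6250 = 8.8464 mm
θ = 51° = 0.890118 rad
V = θ·R_c·A = 0.890118·8.8464·456.6250 = 3595.631 mm³

Volume = 3595.631 mm³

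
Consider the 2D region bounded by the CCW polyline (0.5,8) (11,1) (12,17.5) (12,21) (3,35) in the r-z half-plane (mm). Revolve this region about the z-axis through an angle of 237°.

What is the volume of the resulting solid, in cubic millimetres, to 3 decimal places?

Profile (r,z), 5 vertices: (0.5,8) (11,1) (12,17.5) (12,21) (3,35)
edge 0: (0.5,8)→(11,1)  cross = 0.5·1 − 11·8 = -87.5000; (r_i+r_j)·cross = 11.5·-87.5000 = -1006.2500
edge 1: (11,1)→(12,17.5)  cross = 11·17.5 − 12·1 = 180.5000; (r_i+r_j)·cross = 23·180.5000 = 4151.5000
edge 2: (12,17.5)→(12,21)  cross = 12·21 − 12·17.5 = 42.0000; (r_i+r_j)·cross = 24·42.0000 = 1008.0000
edge 3: (12,21)→(3,35)  cross = 12·35 − 3·21 = 357.0000; (r_i+r_j)·cross = 15·357.0000 = 5355.0000
edge 4: (3,35)→(0.5,8)  cross = 3·8 − 0.5·35 = 6.5000; (r_i+r_j)·cross = 3.5·6.5000 = 22.7500
Σcross = 498.5000 → A = |Σcross|/2 = 249.2500 mm²
Σ(r_i+r_j)·cross = 9531.0000 → first moment M = |Σ|/6 = 1588.5000
R_c = M/A = 1588.5000/249.2500 = 6.3731 mm
θ = 237° = 4.136430 rad
V = θ·R_c·A = 4.136430·6.3731·249.2500 = 6570.720 mm³

Volume = 6570.720 mm³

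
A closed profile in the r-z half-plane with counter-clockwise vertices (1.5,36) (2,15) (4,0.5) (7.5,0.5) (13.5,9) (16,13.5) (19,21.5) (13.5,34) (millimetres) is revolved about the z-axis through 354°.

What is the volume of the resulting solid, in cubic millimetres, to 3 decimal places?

Volume = 23690.425 mm³

Profile (r,z), 8 vertices: (1.5,36) (2,15) (4,0.5) (7.5,0.5) (13.5,9) (16,13.5) (19,21.5) (13.5,34)
edge 0: (1.5,36)→(2,15)  cross = 1.5·15 − 2·36 = -49.5000; (r_i+r_j)·cross = 3.5·-49.5000 = -173.2500
edge 1: (2,15)→(4,0.5)  cross = 2·0.5 − 4·15 = -59.0000; (r_i+r_j)·cross = 6·-59.0000 = -354.0000
edge 2: (4,0.5)→(7.5,0.5)  cross = 4·0.5 − 7.5·0.5 = -1.7500; (r_i+r_j)·cross = 11.5·-1.7500 = -20.1250
edge 3: (7.5,0.5)→(13.5,9)  cross = 7.5·9 − 13.5·0.5 = 60.7500; (r_i+r_j)·cross = 21·60.7500 = 1275.7500
edge 4: (13.5,9)→(16,13.5)  cross = 13.5·13.5 − 16·9 = 38.2500; (r_i+r_j)·cross = 29.5·38.2500 = 1128.3750
edge 5: (16,13.5)→(19,21.5)  cross = 16·21.5 − 19·13.5 = 87.5000; (r_i+r_j)·cross = 35·87.5000 = 3062.5000
edge 6: (19,21.5)→(13.5,34)  cross = 19·34 − 13.5·21.5 = 355.7500; (r_i+r_j)·cross = 32.5·355.7500 = 11561.8750
edge 7: (13.5,34)→(1.5,36)  cross = 13.5·36 − 1.5·34 = 435.0000; (r_i+r_j)·cross = 15·435.0000 = 6525.0000
Σcross = 867.0000 → A = |Σcross|/2 = 433.5000 mm²
Σ(r_i+r_j)·cross = 23006.1250 → first moment M = |Σ|/6 = 3834.3542
R_c = M/A = 3834.3542/433.5000 = 8.8451 mm
θ = 354° = 6.178466 rad
V = θ·R_c·A = 6.178466·8.8451·433.5000 = 23690.425 mm³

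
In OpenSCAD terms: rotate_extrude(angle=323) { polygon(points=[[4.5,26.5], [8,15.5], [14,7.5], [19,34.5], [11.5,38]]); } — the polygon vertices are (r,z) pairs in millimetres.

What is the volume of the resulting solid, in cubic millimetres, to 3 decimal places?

Profile (r,z), 5 vertices: (4.5,26.5) (8,15.5) (14,7.5) (19,34.5) (11.5,38)
edge 0: (4.5,26.5)→(8,15.5)  cross = 4.5·15.5 − 8·26.5 = -142.2500; (r_i+r_j)·cross = 12.5·-142.2500 = -1778.1250
edge 1: (8,15.5)→(14,7.5)  cross = 8·7.5 − 14·15.5 = -157.0000; (r_i+r_j)·cross = 22·-157.0000 = -3454.0000
edge 2: (14,7.5)→(19,34.5)  cross = 14·34.5 − 19·7.5 = 340.5000; (r_i+r_j)·cross = 33·340.5000 = 11236.5000
edge 3: (19,34.5)→(11.5,38)  cross = 19·38 − 11.5·34.5 = 325.2500; (r_i+r_j)·cross = 30.5·325.2500 = 9920.1250
edge 4: (11.5,38)→(4.5,26.5)  cross = 11.5·26.5 − 4.5·38 = 133.7500; (r_i+r_j)·cross = 16·133.7500 = 2140.0000
Σcross = 500.2500 → A = |Σcross|/2 = 250.1250 mm²
Σ(r_i+r_j)·cross = 18064.5000 → first moment M = |Σ|/6 = 3010.7500
R_c = M/A = 3010.7500/250.1250 = 12.0370 mm
θ = 323° = 5.637413 rad
V = θ·R_c·A = 5.637413·12.0370·250.1250 = 16972.843 mm³

Volume = 16972.843 mm³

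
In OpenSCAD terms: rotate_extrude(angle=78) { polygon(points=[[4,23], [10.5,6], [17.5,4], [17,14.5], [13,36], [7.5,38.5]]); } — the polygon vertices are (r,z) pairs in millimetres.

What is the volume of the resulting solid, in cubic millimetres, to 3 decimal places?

Volume = 4341.282 mm³

Profile (r,z), 6 vertices: (4,23) (10.5,6) (17.5,4) (17,14.5) (13,36) (7.5,38.5)
edge 0: (4,23)→(10.5,6)  cross = 4·6 − 10.5·23 = -217.5000; (r_i+r_j)·cross = 14.5·-217.5000 = -3153.7500
edge 1: (10.5,6)→(17.5,4)  cross = 10.5·4 − 17.5·6 = -63.0000; (r_i+r_j)·cross = 28·-63.0000 = -1764.0000
edge 2: (17.5,4)→(17,14.5)  cross = 17.5·14.5 − 17·4 = 185.7500; (r_i+r_j)·cross = 34.5·185.7500 = 6408.3750
edge 3: (17,14.5)→(13,36)  cross = 17·36 − 13·14.5 = 423.5000; (r_i+r_j)·cross = 30·423.5000 = 12705.0000
edge 4: (13,36)→(7.5,38.5)  cross = 13·38.5 − 7.5·36 = 230.5000; (r_i+r_j)·cross = 20.5·230.5000 = 4725.2500
edge 5: (7.5,38.5)→(4,23)  cross = 7.5·23 − 4·38.5 = 18.5000; (r_i+r_j)·cross = 11.5·18.5000 = 212.7500
Σcross = 577.7500 → A = |Σcross|/2 = 288.8750 mm²
Σ(r_i+r_j)·cross = 19133.6250 → first moment M = |Σ|/6 = 3188.9375
R_c = M/A = 3188.9375/288.8750 = 11.0392 mm
θ = 78° = 1.361357 rad
V = θ·R_c·A = 1.361357·11.0392·288.8750 = 4341.282 mm³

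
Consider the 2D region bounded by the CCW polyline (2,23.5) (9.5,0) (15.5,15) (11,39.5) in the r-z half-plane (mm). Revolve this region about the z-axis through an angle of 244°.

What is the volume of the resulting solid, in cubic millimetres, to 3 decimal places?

Profile (r,z), 4 vertices: (2,23.5) (9.5,0) (15.5,15) (11,39.5)
edge 0: (2,23.5)→(9.5,0)  cross = 2·0 − 9.5·23.5 = -223.2500; (r_i+r_j)·cross = 11.5·-223.2500 = -2567.3750
edge 1: (9.5,0)→(15.5,15)  cross = 9.5·15 − 15.5·0 = 142.5000; (r_i+r_j)·cross = 25·142.5000 = 3562.5000
edge 2: (15.5,15)→(11,39.5)  cross = 15.5·39.5 − 11·15 = 447.2500; (r_i+r_j)·cross = 26.5·447.2500 = 11852.1250
edge 3: (11,39.5)→(2,23.5)  cross = 11·23.5 − 2·39.5 = 179.5000; (r_i+r_j)·cross = 13·179.5000 = 2333.5000
Σcross = 546.0000 → A = |Σcross|/2 = 273.0000 mm²
Σ(r_i+r_j)·cross = 15180.7500 → first moment M = |Σ|/6 = 2530.1250
R_c = M/A = 2530.1250/273.0000 = 9.2679 mm
θ = 244° = 4.258603 rad
V = θ·R_c·A = 4.258603·9.2679·273.0000 = 10774.799 mm³

Volume = 10774.799 mm³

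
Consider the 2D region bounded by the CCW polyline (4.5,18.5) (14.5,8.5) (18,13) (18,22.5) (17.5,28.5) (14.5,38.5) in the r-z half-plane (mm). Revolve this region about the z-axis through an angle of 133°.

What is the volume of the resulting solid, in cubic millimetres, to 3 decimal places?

Volume = 6698.511 mm³

Profile (r,z), 6 vertices: (4.5,18.5) (14.5,8.5) (18,13) (18,22.5) (17.5,28.5) (14.5,38.5)
edge 0: (4.5,18.5)→(14.5,8.5)  cross = 4.5·8.5 − 14.5·18.5 = -230.0000; (r_i+r_j)·cross = 19·-230.0000 = -4370.0000
edge 1: (14.5,8.5)→(18,13)  cross = 14.5·13 − 18·8.5 = 35.5000; (r_i+r_j)·cross = 32.5·35.5000 = 1153.7500
edge 2: (18,13)→(18,22.5)  cross = 18·22.5 − 18·13 = 171.0000; (r_i+r_j)·cross = 36·171.0000 = 6156.0000
edge 3: (18,22.5)→(17.5,28.5)  cross = 18·28.5 − 17.5·22.5 = 119.2500; (r_i+r_j)·cross = 35.5·119.2500 = 4233.3750
edge 4: (17.5,28.5)→(14.5,38.5)  cross = 17.5·38.5 − 14.5·28.5 = 260.5000; (r_i+r_j)·cross = 32·260.5000 = 8336.0000
edge 5: (14.5,38.5)→(4.5,18.5)  cross = 14.5·18.5 − 4.5·38.5 = 95.0000; (r_i+r_j)·cross = 19·95.0000 = 1805.0000
Σcross = 451.2500 → A = |Σcross|/2 = 225.6250 mm²
Σ(r_i+r_j)·cross = 17314.1250 → first moment M = |Σ|/6 = 2885.6875
R_c = M/A = 2885.6875/225.6250 = 12.7898 mm
θ = 133° = 2.321288 rad
V = θ·R_c·A = 2.321288·12.7898·225.6250 = 6698.511 mm³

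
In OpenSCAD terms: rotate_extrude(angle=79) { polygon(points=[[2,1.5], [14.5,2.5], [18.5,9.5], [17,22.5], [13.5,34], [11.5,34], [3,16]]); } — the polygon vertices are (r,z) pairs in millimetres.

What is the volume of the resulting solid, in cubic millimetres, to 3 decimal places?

Profile (r,z), 7 vertices: (2,1.5) (14.5,2.5) (18.5,9.5) (17,22.5) (13.5,34) (11.5,34) (3,16)
edge 0: (2,1.5)→(14.5,2.5)  cross = 2·2.5 − 14.5·1.5 = -16.7500; (r_i+r_j)·cross = 16.5·-16.7500 = -276.3750
edge 1: (14.5,2.5)→(18.5,9.5)  cross = 14.5·9.5 − 18.5·2.5 = 91.5000; (r_i+r_j)·cross = 33·91.5000 = 3019.5000
edge 2: (18.5,9.5)→(17,22.5)  cross = 18.5·22.5 − 17·9.5 = 254.7500; (r_i+r_j)·cross = 35.5·254.7500 = 9043.6250
edge 3: (17,22.5)→(13.5,34)  cross = 17·34 − 13.5·22.5 = 274.2500; (r_i+r_j)·cross = 30.5·274.2500 = 8364.6250
edge 4: (13.5,34)→(11.5,34)  cross = 13.5·34 − 11.5·34 = 68.0000; (r_i+r_j)·cross = 25·68.0000 = 1700.0000
edge 5: (11.5,34)→(3,16)  cross = 11.5·16 − 3·34 = 82.0000; (r_i+r_j)·cross = 14.5·82.0000 = 1189.0000
edge 6: (3,16)→(2,1.5)  cross = 3·1.5 − 2·16 = -27.5000; (r_i+r_j)·cross = 5·-27.5000 = -137.5000
Σcross = 726.2500 → A = |Σcross|/2 = 363.1250 mm²
Σ(r_i+r_j)·cross = 22902.8750 → first moment M = |Σ|/6 = 3817.1458
R_c = M/A = 3817.1458/363.1250 = 10.5119 mm
θ = 79° = 1.378810 rad
V = θ·R_c·A = 1.378810·10.5119·363.1250 = 5263.119 mm³

Volume = 5263.119 mm³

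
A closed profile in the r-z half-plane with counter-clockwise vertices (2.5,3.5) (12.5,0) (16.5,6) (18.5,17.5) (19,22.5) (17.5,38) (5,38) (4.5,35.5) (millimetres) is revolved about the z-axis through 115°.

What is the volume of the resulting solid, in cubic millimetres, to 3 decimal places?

Profile (r,z), 8 vertices: (2.5,3.5) (12.5,0) (16.5,6) (18.5,17.5) (19,22.5) (17.5,38) (5,38) (4.5,35.5)
edge 0: (2.5,3.5)→(12.5,0)  cross = 2.5·0 − 12.5·3.5 = -43.7500; (r_i+r_j)·cross = 15·-43.7500 = -656.2500
edge 1: (12.5,0)→(16.5,6)  cross = 12.5·6 − 16.5·0 = 75.0000; (r_i+r_j)·cross = 29·75.0000 = 2175.0000
edge 2: (16.5,6)→(18.5,17.5)  cross = 16.5·17.5 − 18.5·6 = 177.7500; (r_i+r_j)·cross = 35·177.7500 = 6221.2500
edge 3: (18.5,17.5)→(19,22.5)  cross = 18.5·22.5 − 19·17.5 = 83.7500; (r_i+r_j)·cross = 37.5·83.7500 = 3140.6250
edge 4: (19,22.5)→(17.5,38)  cross = 19·38 − 17.5·22.5 = 328.2500; (r_i+r_j)·cross = 36.5·328.2500 = 11981.1250
edge 5: (17.5,38)→(5,38)  cross = 17.5·38 − 5·38 = 475.0000; (r_i+r_j)·cross = 22.5·475.0000 = 10687.5000
edge 6: (5,38)→(4.5,35.5)  cross = 5·35.5 − 4.5·38 = 6.5000; (r_i+r_j)·cross = 9.5·6.5000 = 61.7500
edge 7: (4.5,35.5)→(2.5,3.5)  cross = 4.5·3.5 − 2.5·35.5 = -73.0000; (r_i+r_j)·cross = 7·-73.0000 = -511.0000
Σcross = 1029.5000 → A = |Σcross|/2 = 514.7500 mm²
Σ(r_i+r_j)·cross = 33100.0000 → first moment M = |Σ|/6 = 5516.6667
R_c = M/A = 5516.6667/514.7500 = 10.7172 mm
θ = 115° = 2.007129 rad
V = θ·R_c·A = 2.007129·10.7172·514.7500 = 11072.660 mm³

Volume = 11072.660 mm³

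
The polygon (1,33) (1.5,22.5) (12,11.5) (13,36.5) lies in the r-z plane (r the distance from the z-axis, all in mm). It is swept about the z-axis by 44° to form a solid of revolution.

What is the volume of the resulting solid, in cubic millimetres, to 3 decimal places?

Profile (r,z), 4 vertices: (1,33) (1.5,22.5) (12,11.5) (13,36.5)
edge 0: (1,33)→(1.5,22.5)  cross = 1·22.5 − 1.5·33 = -27.0000; (r_i+r_j)·cross = 2.5·-27.0000 = -67.5000
edge 1: (1.5,22.5)→(12,11.5)  cross = 1.5·11.5 − 12·22.5 = -252.7500; (r_i+r_j)·cross = 13.5·-252.7500 = -3412.1250
edge 2: (12,11.5)→(13,36.5)  cross = 12·36.5 − 13·11.5 = 288.5000; (r_i+r_j)·cross = 25·288.5000 = 7212.5000
edge 3: (13,36.5)→(1,33)  cross = 13·33 − 1·36.5 = 392.5000; (r_i+r_j)·cross = 14·392.5000 = 5495.0000
Σcross = 401.2500 → A = |Σcross|/2 = 200.6250 mm²
Σ(r_i+r_j)·cross = 9227.8750 → first moment M = |Σ|/6 = 1537.9792
R_c = M/A = 1537.9792/200.6250 = 7.6659 mm
θ = 44° = 0.767945 rad
V = θ·R_c·A = 0.767945·7.6659·200.6250 = 1181.083 mm³

Volume = 1181.083 mm³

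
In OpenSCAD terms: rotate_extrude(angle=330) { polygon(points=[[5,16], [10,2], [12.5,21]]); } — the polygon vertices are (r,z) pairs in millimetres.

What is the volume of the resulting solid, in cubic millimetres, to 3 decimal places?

Profile (r,z), 3 vertices: (5,16) (10,2) (12.5,21)
edge 0: (5,16)→(10,2)  cross = 5·2 − 10·16 = -150.0000; (r_i+r_j)·cross = 15·-150.0000 = -2250.0000
edge 1: (10,2)→(12.5,21)  cross = 10·21 − 12.5·2 = 185.0000; (r_i+r_j)·cross = 22.5·185.0000 = 4162.5000
edge 2: (12.5,21)→(5,16)  cross = 12.5·16 − 5·21 = 95.0000; (r_i+r_j)·cross = 17.5·95.0000 = 1662.5000
Σcross = 130.0000 → A = |Σcross|/2 = 65.0000 mm²
Σ(r_i+r_j)·cross = 3575.0000 → first moment M = |Σ|/6 = 595.8333
R_c = M/A = 595.8333/65.0000 = 9.1667 mm
θ = 330° = 5.759587 rad
V = θ·R_c·A = 5.759587·9.1667·65.0000 = 3431.754 mm³

Volume = 3431.754 mm³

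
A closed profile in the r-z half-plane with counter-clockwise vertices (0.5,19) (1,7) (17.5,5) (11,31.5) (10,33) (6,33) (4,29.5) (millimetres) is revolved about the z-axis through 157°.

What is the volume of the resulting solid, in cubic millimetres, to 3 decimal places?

Profile (r,z), 7 vertices: (0.5,19) (1,7) (17.5,5) (11,31.5) (10,33) (6,33) (4,29.5)
edge 0: (0.5,19)→(1,7)  cross = 0.5·7 − 1·19 = -15.5000; (r_i+r_j)·cross = 1.5·-15.5000 = -23.2500
edge 1: (1,7)→(17.5,5)  cross = 1·5 − 17.5·7 = -117.5000; (r_i+r_j)·cross = 18.5·-117.5000 = -2173.7500
edge 2: (17.5,5)→(11,31.5)  cross = 17.5·31.5 − 11·5 = 496.2500; (r_i+r_j)·cross = 28.5·496.2500 = 14143.1250
edge 3: (11,31.5)→(10,33)  cross = 11·33 − 10·31.5 = 48.0000; (r_i+r_j)·cross = 21·48.0000 = 1008.0000
edge 4: (10,33)→(6,33)  cross = 10·33 − 6·33 = 132.0000; (r_i+r_j)·cross = 16·132.0000 = 2112.0000
edge 5: (6,33)→(4,29.5)  cross = 6·29.5 − 4·33 = 45.0000; (r_i+r_j)·cross = 10·45.0000 = 450.0000
edge 6: (4,29.5)→(0.5,19)  cross = 4·19 − 0.5·29.5 = 61.2500; (r_i+r_j)·cross = 4.5·61.2500 = 275.6250
Σcross = 649.5000 → A = |Σcross|/2 = 324.7500 mm²
Σ(r_i+r_j)·cross = 15791.7500 → first moment M = |Σ|/6 = 2631.9583
R_c = M/A = 2631.9583/324.7500 = 8.1046 mm
θ = 157° = 2.740167 rad
V = θ·R_c·A = 2.740167·8.1046·324.7500 = 7212.005 mm³

Volume = 7212.005 mm³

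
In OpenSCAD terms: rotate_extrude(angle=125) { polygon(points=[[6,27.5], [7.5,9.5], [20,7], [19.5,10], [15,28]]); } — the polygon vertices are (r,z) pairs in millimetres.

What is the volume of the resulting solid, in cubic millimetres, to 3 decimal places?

Profile (r,z), 5 vertices: (6,27.5) (7.5,9.5) (20,7) (19.5,10) (15,28)
edge 0: (6,27.5)→(7.5,9.5)  cross = 6·9.5 − 7.5·27.5 = -149.2500; (r_i+r_j)·cross = 13.5·-149.2500 = -2014.8750
edge 1: (7.5,9.5)→(20,7)  cross = 7.5·7 − 20·9.5 = -137.5000; (r_i+r_j)·cross = 27.5·-137.5000 = -3781.2500
edge 2: (20,7)→(19.5,10)  cross = 20·10 − 19.5·7 = 63.5000; (r_i+r_j)·cross = 39.5·63.5000 = 2508.2500
edge 3: (19.5,10)→(15,28)  cross = 19.5·28 − 15·10 = 396.0000; (r_i+r_j)·cross = 34.5·396.0000 = 13662.0000
edge 4: (15,28)→(6,27.5)  cross = 15·27.5 − 6·28 = 244.5000; (r_i+r_j)·cross = 21·244.5000 = 5134.5000
Σcross = 417.2500 → A = |Σcross|/2 = 208.6250 mm²
Σ(r_i+r_j)·cross = 15508.6250 → first moment M = |Σ|/6 = 2584.7708
R_c = M/A = 2584.7708/208.6250 = 12.3896 mm
θ = 125° = 2.181662 rad
V = θ·R_c·A = 2.181662·12.3896·208.6250 = 5639.095 mm³

Volume = 5639.095 mm³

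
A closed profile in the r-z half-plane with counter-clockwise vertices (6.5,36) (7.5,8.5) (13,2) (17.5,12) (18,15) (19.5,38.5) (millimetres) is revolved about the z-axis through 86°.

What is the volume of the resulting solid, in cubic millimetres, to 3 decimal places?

Profile (r,z), 6 vertices: (6.5,36) (7.5,8.5) (13,2) (17.5,12) (18,15) (19.5,38.5)
edge 0: (6.5,36)→(7.5,8.5)  cross = 6.5·8.5 − 7.5·36 = -214.7500; (r_i+r_j)·cross = 14·-214.7500 = -3006.5000
edge 1: (7.5,8.5)→(13,2)  cross = 7.5·2 − 13·8.5 = -95.5000; (r_i+r_j)·cross = 20.5·-95.5000 = -1957.7500
edge 2: (13,2)→(17.5,12)  cross = 13·12 − 17.5·2 = 121.0000; (r_i+r_j)·cross = 30.5·121.0000 = 3690.5000
edge 3: (17.5,12)→(18,15)  cross = 17.5·15 − 18·12 = 46.5000; (r_i+r_j)·cross = 35.5·46.5000 = 1650.7500
edge 4: (18,15)→(19.5,38.5)  cross = 18·38.5 − 19.5·15 = 400.5000; (r_i+r_j)·cross = 37.5·400.5000 = 15018.7500
edge 5: (19.5,38.5)→(6.5,36)  cross = 19.5·36 − 6.5·38.5 = 451.7500; (r_i+r_j)·cross = 26·451.7500 = 11745.5000
Σcross = 709.5000 → A = |Σcross|/2 = 354.7500 mm²
Σ(r_i+r_j)·cross = 27141.2500 → first moment M = |Σ|/6 = 4523.5417
R_c = M/A = 4523.5417/354.7500 = 12.7514 mm
θ = 86° = 1.500983 rad
V = θ·R_c·A = 1.500983·12.7514·354.7500 = 6789.760 mm³

Volume = 6789.760 mm³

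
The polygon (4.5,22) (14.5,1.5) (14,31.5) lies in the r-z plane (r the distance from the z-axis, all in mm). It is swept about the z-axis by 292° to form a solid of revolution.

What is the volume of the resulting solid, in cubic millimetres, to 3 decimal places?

Volume = 8121.689 mm³

Profile (r,z), 3 vertices: (4.5,22) (14.5,1.5) (14,31.5)
edge 0: (4.5,22)→(14.5,1.5)  cross = 4.5·1.5 − 14.5·22 = -312.2500; (r_i+r_j)·cross = 19·-312.2500 = -5932.7500
edge 1: (14.5,1.5)→(14,31.5)  cross = 14.5·31.5 − 14·1.5 = 435.7500; (r_i+r_j)·cross = 28.5·435.7500 = 12418.8750
edge 2: (14,31.5)→(4.5,22)  cross = 14·22 − 4.5·31.5 = 166.2500; (r_i+r_j)·cross = 18.5·166.2500 = 3075.6250
Σcross = 289.7500 → A = |Σcross|/2 = 144.8750 mm²
Σ(r_i+r_j)·cross = 9561.7500 → first moment M = |Σ|/6 = 1593.6250
R_c = M/A = 1593.6250/144.8750 = 11.0000 mm
θ = 292° = 5.096361 rad
V = θ·R_c·A = 5.096361·11.0000·144.8750 = 8121.689 mm³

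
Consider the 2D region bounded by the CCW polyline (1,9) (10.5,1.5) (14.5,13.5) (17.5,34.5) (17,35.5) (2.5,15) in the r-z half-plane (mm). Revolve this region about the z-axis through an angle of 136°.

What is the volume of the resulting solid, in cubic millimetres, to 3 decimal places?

Profile (r,z), 6 vertices: (1,9) (10.5,1.5) (14.5,13.5) (17.5,34.5) (17,35.5) (2.5,15)
edge 0: (1,9)→(10.5,1.5)  cross = 1·1.5 − 10.5·9 = -93.0000; (r_i+r_j)·cross = 11.5·-93.0000 = -1069.5000
edge 1: (10.5,1.5)→(14.5,13.5)  cross = 10.5·13.5 − 14.5·1.5 = 120.0000; (r_i+r_j)·cross = 25·120.0000 = 3000.0000
edge 2: (14.5,13.5)→(17.5,34.5)  cross = 14.5·34.5 − 17.5·13.5 = 264.0000; (r_i+r_j)·cross = 32·264.0000 = 8448.0000
edge 3: (17.5,34.5)→(17,35.5)  cross = 17.5·35.5 − 17·34.5 = 34.7500; (r_i+r_j)·cross = 34.5·34.7500 = 1198.8750
edge 4: (17,35.5)→(2.5,15)  cross = 17·15 − 2.5·35.5 = 166.2500; (r_i+r_j)·cross = 19.5·166.2500 = 3241.8750
edge 5: (2.5,15)→(1,9)  cross = 2.5·9 − 1·15 = 7.5000; (r_i+r_j)·cross = 3.5·7.5000 = 26.2500
Σcross = 499.5000 → A = |Σcross|/2 = 249.7500 mm²
Σ(r_i+r_j)·cross = 14845.5000 → first moment M = |Σ|/6 = 2474.2500
R_c = M/A = 2474.2500/249.7500 = 9.9069 mm
θ = 136° = 2.373648 rad
V = θ·R_c·A = 2.373648·9.9069·249.7500 = 5872.998 mm³

Volume = 5872.998 mm³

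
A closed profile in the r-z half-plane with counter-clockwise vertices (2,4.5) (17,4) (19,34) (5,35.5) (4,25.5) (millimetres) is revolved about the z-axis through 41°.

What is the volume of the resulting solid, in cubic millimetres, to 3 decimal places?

Profile (r,z), 5 vertices: (2,4.5) (17,4) (19,34) (5,35.5) (4,25.5)
edge 0: (2,4.5)→(17,4)  cross = 2·4 − 17·4.5 = -68.5000; (r_i+r_j)·cross = 19·-68.5000 = -1301.5000
edge 1: (17,4)→(19,34)  cross = 17·34 − 19·4 = 502.0000; (r_i+r_j)·cross = 36·502.0000 = 18072.0000
edge 2: (19,34)→(5,35.5)  cross = 19·35.5 − 5·34 = 504.5000; (r_i+r_j)·cross = 24·504.5000 = 12108.0000
edge 3: (5,35.5)→(4,25.5)  cross = 5·25.5 − 4·35.5 = -14.5000; (r_i+r_j)·cross = 9·-14.5000 = -130.5000
edge 4: (4,25.5)→(2,4.5)  cross = 4·4.5 − 2·25.5 = -33.0000; (r_i+r_j)·cross = 6·-33.0000 = -198.0000
Σcross = 890.5000 → A = |Σcross|/2 = 445.2500 mm²
Σ(r_i+r_j)·cross = 28550.0000 → first moment M = |Σ|/6 = 4758.3333
R_c = M/A = 4758.3333/445.2500 = 10.6869 mm
θ = 41° = 0.715585 rad
V = θ·R_c·A = 0.715585·10.6869·445.2500 = 3404.992 mm³

Volume = 3404.992 mm³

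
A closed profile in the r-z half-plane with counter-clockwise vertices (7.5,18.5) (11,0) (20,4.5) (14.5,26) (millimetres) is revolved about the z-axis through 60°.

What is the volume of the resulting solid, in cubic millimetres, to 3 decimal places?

Profile (r,z), 4 vertices: (7.5,18.5) (11,0) (20,4.5) (14.5,26)
edge 0: (7.5,18.5)→(11,0)  cross = 7.5·0 − 11·18.5 = -203.5000; (r_i+r_j)·cross = 18.5·-203.5000 = -3764.7500
edge 1: (11,0)→(20,4.5)  cross = 11·4.5 − 20·0 = 49.5000; (r_i+r_j)·cross = 31·49.5000 = 1534.5000
edge 2: (20,4.5)→(14.5,26)  cross = 20·26 − 14.5·4.5 = 454.7500; (r_i+r_j)·cross = 34.5·454.7500 = 15688.8750
edge 3: (14.5,26)→(7.5,18.5)  cross = 14.5·18.5 − 7.5·26 = 73.2500; (r_i+r_j)·cross = 22·73.2500 = 1611.5000
Σcross = 374.0000 → A = |Σcross|/2 = 187.0000 mm²
Σ(r_i+r_j)·cross = 15070.1250 → first moment M = |Σ|/6 = 2511.6875
R_c = M/A = 2511.6875/187.0000 = 13.4315 mm
θ = 60° = 1.047198 rad
V = θ·R_c·A = 1.047198·13.4315·187.0000 = 2630.233 mm³

Volume = 2630.233 mm³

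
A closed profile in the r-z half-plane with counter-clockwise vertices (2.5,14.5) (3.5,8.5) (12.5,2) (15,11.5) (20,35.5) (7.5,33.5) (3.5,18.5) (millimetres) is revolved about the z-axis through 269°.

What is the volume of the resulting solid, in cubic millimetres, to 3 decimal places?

Volume = 18245.498 mm³

Profile (r,z), 7 vertices: (2.5,14.5) (3.5,8.5) (12.5,2) (15,11.5) (20,35.5) (7.5,33.5) (3.5,18.5)
edge 0: (2.5,14.5)→(3.5,8.5)  cross = 2.5·8.5 − 3.5·14.5 = -29.5000; (r_i+r_j)·cross = 6·-29.5000 = -177.0000
edge 1: (3.5,8.5)→(12.5,2)  cross = 3.5·2 − 12.5·8.5 = -99.2500; (r_i+r_j)·cross = 16·-99.2500 = -1588.0000
edge 2: (12.5,2)→(15,11.5)  cross = 12.5·11.5 − 15·2 = 113.7500; (r_i+r_j)·cross = 27.5·113.7500 = 3128.1250
edge 3: (15,11.5)→(20,35.5)  cross = 15·35.5 − 20·11.5 = 302.5000; (r_i+r_j)·cross = 35·302.5000 = 10587.5000
edge 4: (20,35.5)→(7.5,33.5)  cross = 20·33.5 − 7.5·35.5 = 403.7500; (r_i+r_j)·cross = 27.5·403.7500 = 11103.1250
edge 5: (7.5,33.5)→(3.5,18.5)  cross = 7.5·18.5 − 3.5·33.5 = 21.5000; (r_i+r_j)·cross = 11·21.5000 = 236.5000
edge 6: (3.5,18.5)→(2.5,14.5)  cross = 3.5·14.5 − 2.5·18.5 = 4.5000; (r_i+r_j)·cross = 6·4.5000 = 27.0000
Σcross = 717.2500 → A = |Σcross|/2 = 358.6250 mm²
Σ(r_i+r_j)·cross = 23317.2500 → first moment M = |Σ|/6 = 3886.2083
R_c = M/A = 3886.2083/358.6250 = 10.8364 mm
θ = 269° = 4.694936 rad
V = θ·R_c·A = 4.694936·10.8364·358.6250 = 18245.498 mm³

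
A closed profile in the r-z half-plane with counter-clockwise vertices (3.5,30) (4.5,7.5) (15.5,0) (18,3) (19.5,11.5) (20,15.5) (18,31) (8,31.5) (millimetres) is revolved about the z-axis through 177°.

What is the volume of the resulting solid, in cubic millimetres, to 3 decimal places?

Volume = 15203.917 mm³

Profile (r,z), 8 vertices: (3.5,30) (4.5,7.5) (15.5,0) (18,3) (19.5,11.5) (20,15.5) (18,31) (8,31.5)
edge 0: (3.5,30)→(4.5,7.5)  cross = 3.5·7.5 − 4.5·30 = -108.7500; (r_i+r_j)·cross = 8·-108.7500 = -870.0000
edge 1: (4.5,7.5)→(15.5,0)  cross = 4.5·0 − 15.5·7.5 = -116.2500; (r_i+r_j)·cross = 20·-116.2500 = -2325.0000
edge 2: (15.5,0)→(18,3)  cross = 15.5·3 − 18·0 = 46.5000; (r_i+r_j)·cross = 33.5·46.5000 = 1557.7500
edge 3: (18,3)→(19.5,11.5)  cross = 18·11.5 − 19.5·3 = 148.5000; (r_i+r_j)·cross = 37.5·148.5000 = 5568.7500
edge 4: (19.5,11.5)→(20,15.5)  cross = 19.5·15.5 − 20·11.5 = 72.2500; (r_i+r_j)·cross = 39.5·72.2500 = 2853.8750
edge 5: (20,15.5)→(18,31)  cross = 20·31 − 18·15.5 = 341.0000; (r_i+r_j)·cross = 38·341.0000 = 12958.0000
edge 6: (18,31)→(8,31.5)  cross = 18·31.5 − 8·31 = 319.0000; (r_i+r_j)·cross = 26·319.0000 = 8294.0000
edge 7: (8,31.5)→(3.5,30)  cross = 8·30 − 3.5·31.5 = 129.7500; (r_i+r_j)·cross = 11.5·129.7500 = 1492.1250
Σcross = 832.0000 → A = |Σcross|/2 = 416.0000 mm²
Σ(r_i+r_j)·cross = 29529.5000 → first moment M = |Σ|/6 = 4921.5833
R_c = M/A = 4921.5833/416.0000 = 11.8307 mm
θ = 177° = 3.089233 rad
V = θ·R_c·A = 3.089233·11.8307·416.0000 = 15203.917 mm³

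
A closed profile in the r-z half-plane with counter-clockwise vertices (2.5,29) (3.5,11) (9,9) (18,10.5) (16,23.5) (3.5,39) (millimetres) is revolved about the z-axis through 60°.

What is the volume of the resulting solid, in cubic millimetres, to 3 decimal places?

Volume = 2818.336 mm³

Profile (r,z), 6 vertices: (2.5,29) (3.5,11) (9,9) (18,10.5) (16,23.5) (3.5,39)
edge 0: (2.5,29)→(3.5,11)  cross = 2.5·11 − 3.5·29 = -74.0000; (r_i+r_j)·cross = 6·-74.0000 = -444.0000
edge 1: (3.5,11)→(9,9)  cross = 3.5·9 − 9·11 = -67.5000; (r_i+r_j)·cross = 12.5·-67.5000 = -843.7500
edge 2: (9,9)→(18,10.5)  cross = 9·10.5 − 18·9 = -67.5000; (r_i+r_j)·cross = 27·-67.5000 = -1822.5000
edge 3: (18,10.5)→(16,23.5)  cross = 18·23.5 − 16·10.5 = 255.0000; (r_i+r_j)·cross = 34·255.0000 = 8670.0000
edge 4: (16,23.5)→(3.5,39)  cross = 16·39 − 3.5·23.5 = 541.7500; (r_i+r_j)·cross = 19.5·541.7500 = 10564.1250
edge 5: (3.5,39)→(2.5,29)  cross = 3.5·29 − 2.5·39 = 4.0000; (r_i+r_j)·cross = 6·4.0000 = 24.0000
Σcross = 591.7500 → A = |Σcross|/2 = 295.8750 mm²
Σ(r_i+r_j)·cross = 16147.8750 → first moment M = |Σ|/6 = 2691.3125
R_c = M/A = 2691.3125/295.8750 = 9.0961 mm
θ = 60° = 1.047198 rad
V = θ·R_c·A = 1.047198·9.0961·295.8750 = 2818.336 mm³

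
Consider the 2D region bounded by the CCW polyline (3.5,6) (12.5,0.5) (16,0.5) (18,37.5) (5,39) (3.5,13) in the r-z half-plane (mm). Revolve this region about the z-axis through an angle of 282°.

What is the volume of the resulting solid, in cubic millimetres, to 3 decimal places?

Profile (r,z), 6 vertices: (3.5,6) (12.5,0.5) (16,0.5) (18,37.5) (5,39) (3.5,13)
edge 0: (3.5,6)→(12.5,0.5)  cross = 3.5·0.5 − 12.5·6 = -73.2500; (r_i+r_j)·cross = 16·-73.2500 = -1172.0000
edge 1: (12.5,0.5)→(16,0.5)  cross = 12.5·0.5 − 16·0.5 = -1.7500; (r_i+r_j)·cross = 28.5·-1.7500 = -49.8750
edge 2: (16,0.5)→(18,37.5)  cross = 16·37.5 − 18·0.5 = 591.0000; (r_i+r_j)·cross = 34·591.0000 = 20094.0000
edge 3: (18,37.5)→(5,39)  cross = 18·39 − 5·37.5 = 514.5000; (r_i+r_j)·cross = 23·514.5000 = 11833.5000
edge 4: (5,39)→(3.5,13)  cross = 5·13 − 3.5·39 = -71.5000; (r_i+r_j)·cross = 8.5·-71.5000 = -607.7500
edge 5: (3.5,13)→(3.5,6)  cross = 3.5·6 − 3.5·13 = -24.5000; (r_i+r_j)·cross = 7·-24.5000 = -171.5000
Σcross = 934.5000 → A = |Σcross|/2 = 467.2500 mm²
Σ(r_i+r_j)·cross = 29926.3750 → first moment M = |Σ|/6 = 4987.7292
R_c = M/A = 4987.7292/467.2500 = 10.6746 mm
θ = 282° = 4.921828 rad
V = θ·R_c·A = 4.921828·10.6746·467.2500 = 24548.748 mm³

Volume = 24548.748 mm³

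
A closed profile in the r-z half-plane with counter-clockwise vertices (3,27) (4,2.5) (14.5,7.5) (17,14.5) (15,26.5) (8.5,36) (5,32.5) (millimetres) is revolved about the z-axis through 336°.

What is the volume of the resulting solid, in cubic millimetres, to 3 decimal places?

Volume = 17827.002 mm³

Profile (r,z), 7 vertices: (3,27) (4,2.5) (14.5,7.5) (17,14.5) (15,26.5) (8.5,36) (5,32.5)
edge 0: (3,27)→(4,2.5)  cross = 3·2.5 − 4·27 = -100.5000; (r_i+r_j)·cross = 7·-100.5000 = -703.5000
edge 1: (4,2.5)→(14.5,7.5)  cross = 4·7.5 − 14.5·2.5 = -6.2500; (r_i+r_j)·cross = 18.5·-6.2500 = -115.6250
edge 2: (14.5,7.5)→(17,14.5)  cross = 14.5·14.5 − 17·7.5 = 82.7500; (r_i+r_j)·cross = 31.5·82.7500 = 2606.6250
edge 3: (17,14.5)→(15,26.5)  cross = 17·26.5 − 15·14.5 = 233.0000; (r_i+r_j)·cross = 32·233.0000 = 7456.0000
edge 4: (15,26.5)→(8.5,36)  cross = 15·36 − 8.5·26.5 = 314.7500; (r_i+r_j)·cross = 23.5·314.7500 = 7396.6250
edge 5: (8.5,36)→(5,32.5)  cross = 8.5·32.5 − 5·36 = 96.2500; (r_i+r_j)·cross = 13.5·96.2500 = 1299.3750
edge 6: (5,32.5)→(3,27)  cross = 5·27 − 3·32.5 = 37.5000; (r_i+r_j)·cross = 8·37.5000 = 300.0000
Σcross = 657.5000 → A = |Σcross|/2 = 328.7500 mm²
Σ(r_i+r_j)·cross = 18239.5000 → first moment M = |Σ|/6 = 3039.9167
R_c = M/A = 3039.9167/328.7500 = 9.2469 mm
θ = 336° = 5.864306 rad
V = θ·R_c·A = 5.864306·9.2469·328.7500 = 17827.002 mm³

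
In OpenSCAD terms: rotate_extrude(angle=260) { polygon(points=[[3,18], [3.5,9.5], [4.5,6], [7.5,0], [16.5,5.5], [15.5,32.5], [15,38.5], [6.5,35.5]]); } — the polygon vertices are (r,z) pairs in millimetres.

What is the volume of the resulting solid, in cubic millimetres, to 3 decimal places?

Volume = 18139.323 mm³

Profile (r,z), 8 vertices: (3,18) (3.5,9.5) (4.5,6) (7.5,0) (16.5,5.5) (15.5,32.5) (15,38.5) (6.5,35.5)
edge 0: (3,18)→(3.5,9.5)  cross = 3·9.5 − 3.5·18 = -34.5000; (r_i+r_j)·cross = 6.5·-34.5000 = -224.2500
edge 1: (3.5,9.5)→(4.5,6)  cross = 3.5·6 − 4.5·9.5 = -21.7500; (r_i+r_j)·cross = 8·-21.7500 = -174.0000
edge 2: (4.5,6)→(7.5,0)  cross = 4.5·0 − 7.5·6 = -45.0000; (r_i+r_j)·cross = 12·-45.0000 = -540.0000
edge 3: (7.5,0)→(16.5,5.5)  cross = 7.5·5.5 − 16.5·0 = 41.2500; (r_i+r_j)·cross = 24·41.2500 = 990.0000
edge 4: (16.5,5.5)→(15.5,32.5)  cross = 16.5·32.5 − 15.5·5.5 = 451.0000; (r_i+r_j)·cross = 32·451.0000 = 14432.0000
edge 5: (15.5,32.5)→(15,38.5)  cross = 15.5·38.5 − 15·32.5 = 109.2500; (r_i+r_j)·cross = 30.5·109.2500 = 3332.1250
edge 6: (15,38.5)→(6.5,35.5)  cross = 15·35.5 − 6.5·38.5 = 282.2500; (r_i+r_j)·cross = 21.5·282.2500 = 6068.3750
edge 7: (6.5,35.5)→(3,18)  cross = 6.5·18 − 3·35.5 = 10.5000; (r_i+r_j)·cross = 9.5·10.5000 = 99.7500
Σcross = 793.0000 → A = |Σcross|/2 = 396.5000 mm²
Σ(r_i+r_j)·cross = 23984.0000 → first moment M = |Σ|/6 = 3997.3333
R_c = M/A = 3997.3333/396.5000 = 10.0815 mm
θ = 260° = 4.537856 rad
V = θ·R_c·A = 4.537856·10.0815·396.5000 = 18139.323 mm³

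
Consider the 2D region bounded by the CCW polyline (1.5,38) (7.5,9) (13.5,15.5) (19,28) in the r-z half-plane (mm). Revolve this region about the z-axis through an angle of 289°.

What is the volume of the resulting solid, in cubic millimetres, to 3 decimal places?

Volume = 11853.404 mm³

Profile (r,z), 4 vertices: (1.5,38) (7.5,9) (13.5,15.5) (19,28)
edge 0: (1.5,38)→(7.5,9)  cross = 1.5·9 − 7.5·38 = -271.5000; (r_i+r_j)·cross = 9·-271.5000 = -2443.5000
edge 1: (7.5,9)→(13.5,15.5)  cross = 7.5·15.5 − 13.5·9 = -5.2500; (r_i+r_j)·cross = 21·-5.2500 = -110.2500
edge 2: (13.5,15.5)→(19,28)  cross = 13.5·28 − 19·15.5 = 83.5000; (r_i+r_j)·cross = 32.5·83.5000 = 2713.7500
edge 3: (19,28)→(1.5,38)  cross = 19·38 − 1.5·28 = 680.0000; (r_i+r_j)·cross = 20.5·680.0000 = 13940.0000
Σcross = 486.7500 → A = |Σcross|/2 = 243.3750 mm²
Σ(r_i+r_j)·cross = 14100.0000 → first moment M = |Σ|/6 = 2350.0000
R_c = M/A = 2350.0000/243.3750 = 9.6559 mm
θ = 289° = 5.044002 rad
V = θ·R_c·A = 5.044002·9.6559·243.3750 = 11853.404 mm³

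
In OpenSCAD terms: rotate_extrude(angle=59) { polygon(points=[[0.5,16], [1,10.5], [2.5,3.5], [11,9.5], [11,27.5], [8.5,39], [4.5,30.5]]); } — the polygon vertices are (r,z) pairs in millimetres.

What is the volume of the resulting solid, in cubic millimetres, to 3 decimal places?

Profile (r,z), 7 vertices: (0.5,16) (1,10.5) (2.5,3.5) (11,9.5) (11,27.5) (8.5,39) (4.5,30.5)
edge 0: (0.5,16)→(1,10.5)  cross = 0.5·10.5 − 1·16 = -10.7500; (r_i+r_j)·cross = 1.5·-10.7500 = -16.1250
edge 1: (1,10.5)→(2.5,3.5)  cross = 1·3.5 − 2.5·10.5 = -22.7500; (r_i+r_j)·cross = 3.5·-22.7500 = -79.6250
edge 2: (2.5,3.5)→(11,9.5)  cross = 2.5·9.5 − 11·3.5 = -14.7500; (r_i+r_j)·cross = 13.5·-14.7500 = -199.1250
edge 3: (11,9.5)→(11,27.5)  cross = 11·27.5 − 11·9.5 = 198.0000; (r_i+r_j)·cross = 22·198.0000 = 4356.0000
edge 4: (11,27.5)→(8.5,39)  cross = 11·39 − 8.5·27.5 = 195.2500; (r_i+r_j)·cross = 19.5·195.2500 = 3807.3750
edge 5: (8.5,39)→(4.5,30.5)  cross = 8.5·30.5 − 4.5·39 = 83.7500; (r_i+r_j)·cross = 13·83.7500 = 1088.7500
edge 6: (4.5,30.5)→(0.5,16)  cross = 4.5·16 − 0.5·30.5 = 56.7500; (r_i+r_j)·cross = 5·56.7500 = 283.7500
Σcross = 485.5000 → A = |Σcross|/2 = 242.7500 mm²
Σ(r_i+r_j)·cross = 9241.0000 → first moment M = |Σ|/6 = 1540.1667
R_c = M/A = 1540.1667/242.7500 = 6.3447 mm
θ = 59° = 1.029744 rad
V = θ·R_c·A = 1.029744·6.3447·242.7500 = 1585.978 mm³

Volume = 1585.978 mm³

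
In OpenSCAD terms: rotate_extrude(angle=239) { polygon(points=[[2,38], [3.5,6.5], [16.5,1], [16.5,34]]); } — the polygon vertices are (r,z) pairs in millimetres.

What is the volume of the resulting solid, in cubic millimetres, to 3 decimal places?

Profile (r,z), 4 vertices: (2,38) (3.5,6.5) (16.5,1) (16.5,34)
edge 0: (2,38)→(3.5,6.5)  cross = 2·6.5 − 3.5·38 = -120.0000; (r_i+r_j)·cross = 5.5·-120.0000 = -660.0000
edge 1: (3.5,6.5)→(16.5,1)  cross = 3.5·1 − 16.5·6.5 = -103.7500; (r_i+r_j)·cross = 20·-103.7500 = -2075.0000
edge 2: (16.5,1)→(16.5,34)  cross = 16.5·34 − 16.5·1 = 544.5000; (r_i+r_j)·cross = 33·544.5000 = 17968.5000
edge 3: (16.5,34)→(2,38)  cross = 16.5·38 − 2·34 = 559.0000; (r_i+r_j)·cross = 18.5·559.0000 = 10341.5000
Σcross = 879.7500 → A = |Σcross|/2 = 439.8750 mm²
Σ(r_i+r_j)·cross = 25575.0000 → first moment M = |Σ|/6 = 4262.5000
R_c = M/A = 4262.5000/439.8750 = 9.6903 mm
θ = 239° = 4.171337 rad
V = θ·R_c·A = 4.171337·9.6903·439.8750 = 17780.324 mm³

Volume = 17780.324 mm³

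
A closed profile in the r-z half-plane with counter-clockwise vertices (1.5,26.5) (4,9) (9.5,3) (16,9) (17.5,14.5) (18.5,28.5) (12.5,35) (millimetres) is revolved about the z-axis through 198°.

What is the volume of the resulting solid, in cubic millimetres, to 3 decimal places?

Volume = 13350.866 mm³

Profile (r,z), 7 vertices: (1.5,26.5) (4,9) (9.5,3) (16,9) (17.5,14.5) (18.5,28.5) (12.5,35)
edge 0: (1.5,26.5)→(4,9)  cross = 1.5·9 − 4·26.5 = -92.5000; (r_i+r_j)·cross = 5.5·-92.5000 = -508.7500
edge 1: (4,9)→(9.5,3)  cross = 4·3 − 9.5·9 = -73.5000; (r_i+r_j)·cross = 13.5·-73.5000 = -992.2500
edge 2: (9.5,3)→(16,9)  cross = 9.5·9 − 16·3 = 37.5000; (r_i+r_j)·cross = 25.5·37.5000 = 956.2500
edge 3: (16,9)→(17.5,14.5)  cross = 16·14.5 − 17.5·9 = 74.5000; (r_i+r_j)·cross = 33.5·74.5000 = 2495.7500
edge 4: (17.5,14.5)→(18.5,28.5)  cross = 17.5·28.5 − 18.5·14.5 = 230.5000; (r_i+r_j)·cross = 36·230.5000 = 8298.0000
edge 5: (18.5,28.5)→(12.5,35)  cross = 18.5·35 − 12.5·28.5 = 291.2500; (r_i+r_j)·cross = 31·291.2500 = 9028.7500
edge 6: (12.5,35)→(1.5,26.5)  cross = 12.5·26.5 − 1.5·35 = 278.7500; (r_i+r_j)·cross = 14·278.7500 = 3902.5000
Σcross = 746.5000 → A = |Σcross|/2 = 373.2500 mm²
Σ(r_i+r_j)·cross = 23180.2500 → first moment M = |Σ|/6 = 3863.3750
R_c = M/A = 3863.3750/373.2500 = 10.3506 mm
θ = 198° = 3.455752 rad
V = θ·R_c·A = 3.455752·10.3506·373.2500 = 13350.866 mm³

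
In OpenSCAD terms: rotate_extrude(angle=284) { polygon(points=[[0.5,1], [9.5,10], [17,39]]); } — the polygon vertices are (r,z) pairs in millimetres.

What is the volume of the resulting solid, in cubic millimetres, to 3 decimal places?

Volume = 4316.077 mm³

Profile (r,z), 3 vertices: (0.5,1) (9.5,10) (17,39)
edge 0: (0.5,1)→(9.5,10)  cross = 0.5·10 − 9.5·1 = -4.5000; (r_i+r_j)·cross = 10·-4.5000 = -45.0000
edge 1: (9.5,10)→(17,39)  cross = 9.5·39 − 17·10 = 200.5000; (r_i+r_j)·cross = 26.5·200.5000 = 5313.2500
edge 2: (17,39)→(0.5,1)  cross = 17·1 − 0.5·39 = -2.5000; (r_i+r_j)·cross = 17.5·-2.5000 = -43.7500
Σcross = 193.5000 → A = |Σcross|/2 = 96.7500 mm²
Σ(r_i+r_j)·cross = 5224.5000 → first moment M = |Σ|/6 = 870.7500
R_c = M/A = 870.7500/96.7500 = 9.0000 mm
θ = 284° = 4.956735 rad
V = θ·R_c·A = 4.956735·9.0000·96.7500 = 4316.077 mm³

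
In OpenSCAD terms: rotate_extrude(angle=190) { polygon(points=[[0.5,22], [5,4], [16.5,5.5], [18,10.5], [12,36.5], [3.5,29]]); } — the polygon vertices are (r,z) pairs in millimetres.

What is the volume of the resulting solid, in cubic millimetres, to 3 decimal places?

Volume = 11459.286 mm³

Profile (r,z), 6 vertices: (0.5,22) (5,4) (16.5,5.5) (18,10.5) (12,36.5) (3.5,29)
edge 0: (0.5,22)→(5,4)  cross = 0.5·4 − 5·22 = -108.0000; (r_i+r_j)·cross = 5.5·-108.0000 = -594.0000
edge 1: (5,4)→(16.5,5.5)  cross = 5·5.5 − 16.5·4 = -38.5000; (r_i+r_j)·cross = 21.5·-38.5000 = -827.7500
edge 2: (16.5,5.5)→(18,10.5)  cross = 16.5·10.5 − 18·5.5 = 74.2500; (r_i+r_j)·cross = 34.5·74.2500 = 2561.6250
edge 3: (18,10.5)→(12,36.5)  cross = 18·36.5 − 12·10.5 = 531.0000; (r_i+r_j)·cross = 30·531.0000 = 15930.0000
edge 4: (12,36.5)→(3.5,29)  cross = 12·29 − 3.5·36.5 = 220.2500; (r_i+r_j)·cross = 15.5·220.2500 = 3413.8750
edge 5: (3.5,29)→(0.5,22)  cross = 3.5·22 − 0.5·29 = 62.5000; (r_i+r_j)·cross = 4·62.5000 = 250.0000
Σcross = 741.5000 → A = |Σcross|/2 = 370.7500 mm²
Σ(r_i+r_j)·cross = 20733.7500 → first moment M = |Σ|/6 = 3455.6250
R_c = M/A = 3455.6250/370.7500 = 9.3206 mm
θ = 190° = 3.316126 rad
V = θ·R_c·A = 3.316126·9.3206·370.7500 = 11459.286 mm³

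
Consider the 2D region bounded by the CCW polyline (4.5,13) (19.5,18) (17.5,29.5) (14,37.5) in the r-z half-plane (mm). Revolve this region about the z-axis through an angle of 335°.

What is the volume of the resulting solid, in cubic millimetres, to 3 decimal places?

Volume = 13054.805 mm³

Profile (r,z), 4 vertices: (4.5,13) (19.5,18) (17.5,29.5) (14,37.5)
edge 0: (4.5,13)→(19.5,18)  cross = 4.5·18 − 19.5·13 = -172.5000; (r_i+r_j)·cross = 24·-172.5000 = -4140.0000
edge 1: (19.5,18)→(17.5,29.5)  cross = 19.5·29.5 − 17.5·18 = 260.2500; (r_i+r_j)·cross = 37·260.2500 = 9629.2500
edge 2: (17.5,29.5)→(14,37.5)  cross = 17.5·37.5 − 14·29.5 = 243.2500; (r_i+r_j)·cross = 31.5·243.2500 = 7662.3750
edge 3: (14,37.5)→(4.5,13)  cross = 14·13 − 4.5·37.5 = 13.2500; (r_i+r_j)·cross = 18.5·13.2500 = 245.1250
Σcross = 344.2500 → A = |Σcross|/2 = 172.1250 mm²
Σ(r_i+r_j)·cross = 13396.7500 → first moment M = |Σ|/6 = 2232.7917
R_c = M/A = 2232.7917/172.1250 = 12.9719 mm
θ = 335° = 5.846853 rad
V = θ·R_c·A = 5.846853·12.9719·172.1250 = 13054.805 mm³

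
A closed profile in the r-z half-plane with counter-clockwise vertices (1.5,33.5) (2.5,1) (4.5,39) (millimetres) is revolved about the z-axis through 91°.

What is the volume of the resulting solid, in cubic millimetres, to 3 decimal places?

Profile (r,z), 3 vertices: (1.5,33.5) (2.5,1) (4.5,39)
edge 0: (1.5,33.5)→(2.5,1)  cross = 1.5·1 − 2.5·33.5 = -82.2500; (r_i+r_j)·cross = 4·-82.2500 = -329.0000
edge 1: (2.5,1)→(4.5,39)  cross = 2.5·39 − 4.5·1 = 93.0000; (r_i+r_j)·cross = 7·93.0000 = 651.0000
edge 2: (4.5,39)→(1.5,33.5)  cross = 4.5·33.5 − 1.5·39 = 92.2500; (r_i+r_j)·cross = 6·92.2500 = 553.5000
Σcross = 103.0000 → A = |Σcross|/2 = 51.5000 mm²
Σ(r_i+r_j)·cross = 875.5000 → first moment M = |Σ|/6 = 145.9167
R_c = M/A = 145.9167/51.5000 = 2.8333 mm
θ = 91° = 1.588250 rad
V = θ·R_c·A = 1.588250·2.8333·51.5000 = 231.752 mm³

Volume = 231.752 mm³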